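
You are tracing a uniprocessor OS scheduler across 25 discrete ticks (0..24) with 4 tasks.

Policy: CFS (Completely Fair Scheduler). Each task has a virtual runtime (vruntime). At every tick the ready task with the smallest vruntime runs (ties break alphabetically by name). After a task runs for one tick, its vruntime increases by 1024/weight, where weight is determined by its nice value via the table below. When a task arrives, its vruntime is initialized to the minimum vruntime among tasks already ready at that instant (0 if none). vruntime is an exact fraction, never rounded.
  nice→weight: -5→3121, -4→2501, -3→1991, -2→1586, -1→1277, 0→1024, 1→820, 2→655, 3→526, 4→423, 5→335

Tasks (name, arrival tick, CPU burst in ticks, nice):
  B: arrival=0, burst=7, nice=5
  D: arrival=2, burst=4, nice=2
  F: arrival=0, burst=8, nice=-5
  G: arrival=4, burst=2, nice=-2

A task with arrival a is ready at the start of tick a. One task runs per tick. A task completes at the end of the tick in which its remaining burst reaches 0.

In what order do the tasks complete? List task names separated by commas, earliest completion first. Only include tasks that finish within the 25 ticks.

completion order = G, F, D, B

t=0: vr[B=0 F=0] → run B
t=1: vr[B=1024/335 F=0] → run F
t=2: vr[B=1024/335 D=1024/3121 F=1024/3121] → run D
t=3: vr[B=1024/335 D=3866624/2044255 F=1024/3121] → run F
t=4: vr[B=1024/335 D=3866624/2044255 F=2048/3121 G=2048/3121] → run F
t=5: vr[B=1024/335 D=3866624/2044255 F=3072/3121 G=2048/3121] → run G
t=6: vr[B=1024/335 D=3866624/2044255 F=3072/3121 G=3222016/2474953] → run F
t=7: vr[B=1024/335 D=3866624/2044255 F=4096/3121 G=3222016/2474953] → run G
t=8: vr[B=1024/335 D=3866624/2044255 F=4096/3121] → run F
t=9: vr[B=1024/335 D=3866624/2044255 F=5120/3121] → run F
t=10: vr[B=1024/335 D=3866624/2044255 F=6144/3121] → run D
t=11: vr[B=1024/335 D=7062528/2044255 F=6144/3121] → run F
t=12: vr[B=1024/335 D=7062528/2044255 F=7168/3121] → run F
t=13: vr[B=1024/335 D=7062528/2044255] → run B
t=14: vr[B=2048/335 D=7062528/2044255] → run D
t=15: vr[B=2048/335 D=10258432/2044255] → run D
t=16: vr[B=2048/335] → run B
t=17: vr[B=3072/335] → run B
t=18: vr[B=4096/335] → run B
t=19: vr[B=1024/67] → run B
t=20: vr[B=6144/335] → run B
t=21: (idle)
t=22: (idle)
t=23: (idle)
t=24: (idle)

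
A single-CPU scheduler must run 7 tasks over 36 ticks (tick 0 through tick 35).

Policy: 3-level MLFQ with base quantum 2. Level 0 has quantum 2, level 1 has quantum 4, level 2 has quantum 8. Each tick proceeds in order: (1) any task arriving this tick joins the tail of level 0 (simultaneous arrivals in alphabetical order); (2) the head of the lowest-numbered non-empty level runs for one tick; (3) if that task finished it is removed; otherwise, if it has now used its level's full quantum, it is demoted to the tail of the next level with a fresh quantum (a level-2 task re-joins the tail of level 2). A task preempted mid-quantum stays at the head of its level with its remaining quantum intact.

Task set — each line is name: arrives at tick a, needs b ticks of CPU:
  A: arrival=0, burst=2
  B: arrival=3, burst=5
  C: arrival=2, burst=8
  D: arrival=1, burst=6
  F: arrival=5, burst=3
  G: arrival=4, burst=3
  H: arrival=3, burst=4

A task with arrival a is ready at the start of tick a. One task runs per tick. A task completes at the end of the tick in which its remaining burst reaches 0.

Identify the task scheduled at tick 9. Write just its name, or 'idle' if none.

t=0: L0/L1/L2 = A/-/- → run A
t=1: L0/L1/L2 = AD/-/- → run A
t=2: L0/L1/L2 = DC/-/- → run D
t=3: L0/L1/L2 = DCBH/-/- → run D
t=4: L0/L1/L2 = CBHG/D/- → run C
t=5: L0/L1/L2 = CBHGF/D/- → run C
t=6: L0/L1/L2 = BHGF/DC/- → run B
t=7: L0/L1/L2 = BHGF/DC/- → run B
t=8: L0/L1/L2 = HGF/DCB/- → run H
t=9: L0/L1/L2 = HGF/DCB/- → run H
t=10: L0/L1/L2 = GF/DCBH/- → run G
t=11: L0/L1/L2 = GF/DCBH/- → run G
t=12: L0/L1/L2 = F/DCBHG/- → run F
t=13: L0/L1/L2 = F/DCBHG/- → run F
t=14: L0/L1/L2 = -/DCBHGF/- → run D
t=15: L0/L1/L2 = -/DCBHGF/- → run D
t=16: L0/L1/L2 = -/DCBHGF/- → run D
t=17: L0/L1/L2 = -/DCBHGF/- → run D
t=18: L0/L1/L2 = -/CBHGF/- → run C
t=19: L0/L1/L2 = -/CBHGF/- → run C
t=20: L0/L1/L2 = -/CBHGF/- → run C
t=21: L0/L1/L2 = -/CBHGF/- → run C
t=22: L0/L1/L2 = -/BHGF/C → run B
t=23: L0/L1/L2 = -/BHGF/C → run B
t=24: L0/L1/L2 = -/BHGF/C → run B
t=25: L0/L1/L2 = -/HGF/C → run H
t=26: L0/L1/L2 = -/HGF/C → run H
t=27: L0/L1/L2 = -/GF/C → run G
t=28: L0/L1/L2 = -/F/C → run F
t=29: L0/L1/L2 = -/-/C → run C
t=30: L0/L1/L2 = -/-/C → run C
t=31: (idle)
t=32: (idle)
t=33: (idle)
t=34: (idle)
t=35: (idle)

running at tick 9 = H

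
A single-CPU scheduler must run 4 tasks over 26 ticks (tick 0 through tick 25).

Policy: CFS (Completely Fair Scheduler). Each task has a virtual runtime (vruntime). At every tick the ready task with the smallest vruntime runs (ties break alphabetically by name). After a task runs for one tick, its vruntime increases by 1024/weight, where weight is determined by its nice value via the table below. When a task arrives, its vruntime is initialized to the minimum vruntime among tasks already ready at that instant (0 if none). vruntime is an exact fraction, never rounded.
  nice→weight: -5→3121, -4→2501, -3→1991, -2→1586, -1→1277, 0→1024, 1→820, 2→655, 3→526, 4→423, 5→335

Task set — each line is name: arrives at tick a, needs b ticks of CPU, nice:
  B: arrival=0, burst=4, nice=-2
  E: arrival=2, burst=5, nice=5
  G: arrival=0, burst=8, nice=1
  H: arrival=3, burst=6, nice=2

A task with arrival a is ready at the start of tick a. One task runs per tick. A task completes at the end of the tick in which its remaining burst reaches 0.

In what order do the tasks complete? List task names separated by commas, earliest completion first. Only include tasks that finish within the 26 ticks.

completion order = B, H, G, E

t=0: vr[B=0 G=0] → run B
t=1: vr[B=512/793 G=0] → run G
t=2: vr[B=512/793 E=512/793 G=256/205] → run B
t=3: vr[B=1024/793 E=512/793 G=256/205 H=512/793] → run E
t=4: vr[B=1024/793 E=983552/265655 G=256/205 H=512/793] → run H
t=5: vr[B=1024/793 E=983552/265655 G=256/205 H=1147392/519415] → run G
t=6: vr[B=1024/793 E=983552/265655 G=512/205 H=1147392/519415] → run B
t=7: vr[B=1536/793 E=983552/265655 G=512/205 H=1147392/519415] → run B
t=8: vr[E=983552/265655 G=512/205 H=1147392/519415] → run H
t=9: vr[E=983552/265655 G=512/205 H=1959424/519415] → run G
t=10: vr[E=983552/265655 G=768/205 H=1959424/519415] → run E
t=11: vr[E=1795584/265655 G=768/205 H=1959424/519415] → run G
t=12: vr[E=1795584/265655 G=1024/205 H=1959424/519415] → run H
t=13: vr[E=1795584/265655 G=1024/205 H=2771456/519415] → run G
t=14: vr[E=1795584/265655 G=256/41 H=2771456/519415] → run H
t=15: vr[E=1795584/265655 G=256/41 H=3583488/519415] → run G
t=16: vr[E=1795584/265655 G=1536/205 H=3583488/519415] → run E
t=17: vr[E=2607616/265655 G=1536/205 H=3583488/519415] → run H
t=18: vr[E=2607616/265655 G=1536/205 H=879104/103883] → run G
t=19: vr[E=2607616/265655 G=1792/205 H=879104/103883] → run H
t=20: vr[E=2607616/265655 G=1792/205] → run G
t=21: vr[E=2607616/265655] → run E
t=22: vr[E=3419648/265655] → run E
t=23: (idle)
t=24: (idle)
t=25: (idle)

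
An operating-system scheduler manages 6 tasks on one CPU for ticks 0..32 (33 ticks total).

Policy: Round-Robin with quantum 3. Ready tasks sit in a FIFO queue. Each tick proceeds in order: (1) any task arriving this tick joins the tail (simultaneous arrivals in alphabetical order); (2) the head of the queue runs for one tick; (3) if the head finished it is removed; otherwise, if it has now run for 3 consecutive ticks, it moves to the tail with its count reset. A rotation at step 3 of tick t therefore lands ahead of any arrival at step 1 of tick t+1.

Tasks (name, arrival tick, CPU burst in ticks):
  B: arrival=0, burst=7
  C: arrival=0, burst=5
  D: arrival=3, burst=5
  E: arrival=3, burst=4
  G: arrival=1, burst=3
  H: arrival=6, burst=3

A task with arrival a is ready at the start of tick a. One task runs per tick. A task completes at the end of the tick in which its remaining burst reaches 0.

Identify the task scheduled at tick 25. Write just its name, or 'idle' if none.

t=0: queue=[B,C] q_used=0 → run B
t=1: queue=[B,C,G] q_used=1 → run B
t=2: queue=[B,C,G] q_used=2 → run B
t=3: queue=[C,G,B,D,E] q_used=0 → run C
t=4: queue=[C,G,B,D,E] q_used=1 → run C
t=5: queue=[C,G,B,D,E] q_used=2 → run C
t=6: queue=[G,B,D,E,C,H] q_used=0 → run G
t=7: queue=[G,B,D,E,C,H] q_used=1 → run G
t=8: queue=[G,B,D,E,C,H] q_used=2 → run G
t=9: queue=[B,D,E,C,H] q_used=0 → run B
t=10: queue=[B,D,E,C,H] q_used=1 → run B
t=11: queue=[B,D,E,C,H] q_used=2 → run B
t=12: queue=[D,E,C,H,B] q_used=0 → run D
t=13: queue=[D,E,C,H,B] q_used=1 → run D
t=14: queue=[D,E,C,H,B] q_used=2 → run D
t=15: queue=[E,C,H,B,D] q_used=0 → run E
t=16: queue=[E,C,H,B,D] q_used=1 → run E
t=17: queue=[E,C,H,B,D] q_used=2 → run E
t=18: queue=[C,H,B,D,E] q_used=0 → run C
t=19: queue=[C,H,B,D,E] q_used=1 → run C
t=20: queue=[H,B,D,E] q_used=0 → run H
t=21: queue=[H,B,D,E] q_used=1 → run H
t=22: queue=[H,B,D,E] q_used=2 → run H
t=23: queue=[B,D,E] q_used=0 → run B
t=24: queue=[D,E] q_used=0 → run D
t=25: queue=[D,E] q_used=1 → run D
t=26: queue=[E] q_used=0 → run E
t=27: (idle)
t=28: (idle)
t=29: (idle)
t=30: (idle)
t=31: (idle)
t=32: (idle)

running at tick 25 = D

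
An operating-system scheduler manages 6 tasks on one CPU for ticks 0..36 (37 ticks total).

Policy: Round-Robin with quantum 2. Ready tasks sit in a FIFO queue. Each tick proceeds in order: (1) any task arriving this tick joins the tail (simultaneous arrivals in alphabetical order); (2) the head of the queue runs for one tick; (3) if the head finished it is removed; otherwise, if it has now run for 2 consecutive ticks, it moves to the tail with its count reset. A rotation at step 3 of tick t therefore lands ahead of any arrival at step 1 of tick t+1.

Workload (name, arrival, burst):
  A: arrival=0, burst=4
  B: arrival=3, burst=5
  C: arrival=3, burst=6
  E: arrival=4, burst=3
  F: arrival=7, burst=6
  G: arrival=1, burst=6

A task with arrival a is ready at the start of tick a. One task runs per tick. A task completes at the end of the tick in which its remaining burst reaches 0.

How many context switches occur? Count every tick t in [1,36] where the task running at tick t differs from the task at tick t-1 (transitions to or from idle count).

context switches = 16

t=0: queue=[A] q_used=0 → run A
t=1: queue=[A,G] q_used=1 → run A
t=2: queue=[G,A] q_used=0 → run G
t=3: queue=[G,A,B,C] q_used=1 → run G
t=4: queue=[A,B,C,G,E] q_used=0 → run A
t=5: queue=[A,B,C,G,E] q_used=1 → run A
t=6: queue=[B,C,G,E] q_used=0 → run B
t=7: queue=[B,C,G,E,F] q_used=1 → run B
t=8: queue=[C,G,E,F,B] q_used=0 → run C
t=9: queue=[C,G,E,F,B] q_used=1 → run C
t=10: queue=[G,E,F,B,C] q_used=0 → run G
t=11: queue=[G,E,F,B,C] q_used=1 → run G
t=12: queue=[E,F,B,C,G] q_used=0 → run E
t=13: queue=[E,F,B,C,G] q_used=1 → run E
t=14: queue=[F,B,C,G,E] q_used=0 → run F
t=15: queue=[F,B,C,G,E] q_used=1 → run F
t=16: queue=[B,C,G,E,F] q_used=0 → run B
t=17: queue=[B,C,G,E,F] q_used=1 → run B
t=18: queue=[C,G,E,F,B] q_used=0 → run C
t=19: queue=[C,G,E,F,B] q_used=1 → run C
t=20: queue=[G,E,F,B,C] q_used=0 → run G
t=21: queue=[G,E,F,B,C] q_used=1 → run G
t=22: queue=[E,F,B,C] q_used=0 → run E
t=23: queue=[F,B,C] q_used=0 → run F
t=24: queue=[F,B,C] q_used=1 → run F
t=25: queue=[B,C,F] q_used=0 → run B
t=26: queue=[C,F] q_used=0 → run C
t=27: queue=[C,F] q_used=1 → run C
t=28: queue=[F] q_used=0 → run F
t=29: queue=[F] q_used=1 → run F
t=30: (idle)
t=31: (idle)
t=32: (idle)
t=33: (idle)
t=34: (idle)
t=35: (idle)
t=36: (idle)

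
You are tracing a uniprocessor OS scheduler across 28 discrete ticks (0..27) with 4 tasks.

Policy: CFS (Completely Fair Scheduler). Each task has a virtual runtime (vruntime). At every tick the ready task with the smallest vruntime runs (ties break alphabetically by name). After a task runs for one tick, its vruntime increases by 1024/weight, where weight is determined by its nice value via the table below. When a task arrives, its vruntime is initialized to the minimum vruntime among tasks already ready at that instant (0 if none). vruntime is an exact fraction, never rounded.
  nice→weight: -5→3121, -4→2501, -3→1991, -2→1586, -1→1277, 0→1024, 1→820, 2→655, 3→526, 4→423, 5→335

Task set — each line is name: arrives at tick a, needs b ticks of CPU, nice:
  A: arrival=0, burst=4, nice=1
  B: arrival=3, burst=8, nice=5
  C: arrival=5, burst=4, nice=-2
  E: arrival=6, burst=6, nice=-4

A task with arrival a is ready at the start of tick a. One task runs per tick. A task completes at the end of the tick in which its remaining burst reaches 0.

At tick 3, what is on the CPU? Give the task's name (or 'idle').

t=0: vr[A=0] → run A
t=1: vr[A=256/205] → run A
t=2: vr[A=512/205] → run A
t=3: vr[A=768/205 B=768/205] → run A
t=4: vr[B=768/205] → run B
t=5: vr[B=18688/2747 C=18688/2747] → run B
t=6: vr[B=135424/13735 C=18688/2747 E=18688/2747] → run C
t=7: vr[B=135424/13735 C=16226048/2178371 E=18688/2747] → run E
t=8: vr[B=135424/13735 C=16226048/2178371 E=1208576/167567] → run E
t=9: vr[B=135424/13735 C=16226048/2178371 E=1277184/167567] → run C
t=10: vr[B=135424/13735 C=17632512/2178371 E=1277184/167567] → run E
t=11: vr[B=135424/13735 C=17632512/2178371 E=1345792/167567] → run E
t=12: vr[B=135424/13735 C=17632512/2178371 E=1414400/167567] → run C
t=13: vr[B=135424/13735 C=19038976/2178371 E=1414400/167567] → run E
t=14: vr[B=135424/13735 C=19038976/2178371 E=1483008/167567] → run C
t=15: vr[B=135424/13735 E=1483008/167567] → run E
t=16: vr[B=135424/13735] → run B
t=17: vr[B=177408/13735] → run B
t=18: vr[B=219392/13735] → run B
t=19: vr[B=261376/13735] → run B
t=20: vr[B=60672/2747] → run B
t=21: vr[B=345344/13735] → run B
t=22: (idle)
t=23: (idle)
t=24: (idle)
t=25: (idle)
t=26: (idle)
t=27: (idle)

running at tick 3 = A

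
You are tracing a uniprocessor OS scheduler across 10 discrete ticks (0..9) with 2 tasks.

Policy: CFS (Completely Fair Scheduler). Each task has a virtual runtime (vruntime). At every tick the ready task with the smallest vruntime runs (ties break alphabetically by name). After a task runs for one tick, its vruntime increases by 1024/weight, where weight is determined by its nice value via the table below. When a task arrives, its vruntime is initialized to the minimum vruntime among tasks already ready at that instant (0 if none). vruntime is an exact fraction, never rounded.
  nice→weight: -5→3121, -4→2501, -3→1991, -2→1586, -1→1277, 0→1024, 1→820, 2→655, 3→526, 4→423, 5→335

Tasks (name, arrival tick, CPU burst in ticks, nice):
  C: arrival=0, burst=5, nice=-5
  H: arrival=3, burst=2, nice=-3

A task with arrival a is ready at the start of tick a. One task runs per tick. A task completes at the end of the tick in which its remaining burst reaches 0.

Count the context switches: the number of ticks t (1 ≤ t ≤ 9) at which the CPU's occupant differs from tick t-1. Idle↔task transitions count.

t=0: vr[C=0] → run C
t=1: vr[C=1024/3121] → run C
t=2: vr[C=2048/3121] → run C
t=3: vr[C=3072/3121 H=3072/3121] → run C
t=4: vr[C=4096/3121 H=3072/3121] → run H
t=5: vr[C=4096/3121 H=9312256/6213911] → run C
t=6: vr[H=9312256/6213911] → run H
t=7: (idle)
t=8: (idle)
t=9: (idle)

context switches = 4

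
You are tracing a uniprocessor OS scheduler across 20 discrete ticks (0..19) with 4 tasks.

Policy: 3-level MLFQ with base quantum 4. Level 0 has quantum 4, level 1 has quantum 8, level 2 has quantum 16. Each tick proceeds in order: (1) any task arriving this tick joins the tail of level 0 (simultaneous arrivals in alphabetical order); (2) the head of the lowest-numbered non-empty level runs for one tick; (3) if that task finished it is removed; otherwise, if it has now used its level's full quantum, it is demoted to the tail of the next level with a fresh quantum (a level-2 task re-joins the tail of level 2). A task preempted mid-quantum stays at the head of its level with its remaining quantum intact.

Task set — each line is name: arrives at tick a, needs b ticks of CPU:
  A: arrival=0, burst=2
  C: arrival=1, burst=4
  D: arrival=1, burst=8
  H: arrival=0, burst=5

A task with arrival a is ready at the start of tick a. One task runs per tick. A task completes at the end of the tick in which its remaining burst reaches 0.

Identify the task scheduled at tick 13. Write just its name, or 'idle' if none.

t=0: L0/L1/L2 = AH/-/- → run A
t=1: L0/L1/L2 = AHCD/-/- → run A
t=2: L0/L1/L2 = HCD/-/- → run H
t=3: L0/L1/L2 = HCD/-/- → run H
t=4: L0/L1/L2 = HCD/-/- → run H
t=5: L0/L1/L2 = HCD/-/- → run H
t=6: L0/L1/L2 = CD/H/- → run C
t=7: L0/L1/L2 = CD/H/- → run C
t=8: L0/L1/L2 = CD/H/- → run C
t=9: L0/L1/L2 = CD/H/- → run C
t=10: L0/L1/L2 = D/H/- → run D
t=11: L0/L1/L2 = D/H/- → run D
t=12: L0/L1/L2 = D/H/- → run D
t=13: L0/L1/L2 = D/H/- → run D
t=14: L0/L1/L2 = -/HD/- → run H
t=15: L0/L1/L2 = -/D/- → run D
t=16: L0/L1/L2 = -/D/- → run D
t=17: L0/L1/L2 = -/D/- → run D
t=18: L0/L1/L2 = -/D/- → run D
t=19: (idle)

running at tick 13 = D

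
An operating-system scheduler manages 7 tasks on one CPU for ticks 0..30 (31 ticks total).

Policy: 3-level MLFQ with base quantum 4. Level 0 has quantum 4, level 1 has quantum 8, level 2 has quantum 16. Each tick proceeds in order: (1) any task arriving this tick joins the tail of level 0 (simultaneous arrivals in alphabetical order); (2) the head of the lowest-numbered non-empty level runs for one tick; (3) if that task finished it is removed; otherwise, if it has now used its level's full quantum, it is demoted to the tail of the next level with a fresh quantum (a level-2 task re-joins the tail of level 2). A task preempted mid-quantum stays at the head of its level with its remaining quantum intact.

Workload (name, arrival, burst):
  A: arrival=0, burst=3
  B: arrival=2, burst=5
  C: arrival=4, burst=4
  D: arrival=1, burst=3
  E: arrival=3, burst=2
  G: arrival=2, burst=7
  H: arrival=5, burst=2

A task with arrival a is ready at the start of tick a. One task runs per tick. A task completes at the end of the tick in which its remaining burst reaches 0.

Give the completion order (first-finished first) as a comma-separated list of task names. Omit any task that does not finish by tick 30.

completion order = A, D, E, C, H, B, G

t=0: L0/L1/L2 = A/-/- → run A
t=1: L0/L1/L2 = AD/-/- → run A
t=2: L0/L1/L2 = ADBG/-/- → run A
t=3: L0/L1/L2 = DBGE/-/- → run D
t=4: L0/L1/L2 = DBGEC/-/- → run D
t=5: L0/L1/L2 = DBGECH/-/- → run D
t=6: L0/L1/L2 = BGECH/-/- → run B
t=7: L0/L1/L2 = BGECH/-/- → run B
t=8: L0/L1/L2 = BGECH/-/- → run B
t=9: L0/L1/L2 = BGECH/-/- → run B
t=10: L0/L1/L2 = GECH/B/- → run G
t=11: L0/L1/L2 = GECH/B/- → run G
t=12: L0/L1/L2 = GECH/B/- → run G
t=13: L0/L1/L2 = GECH/B/- → run G
t=14: L0/L1/L2 = ECH/BG/- → run E
t=15: L0/L1/L2 = ECH/BG/- → run E
t=16: L0/L1/L2 = CH/BG/- → run C
t=17: L0/L1/L2 = CH/BG/- → run C
t=18: L0/L1/L2 = CH/BG/- → run C
t=19: L0/L1/L2 = CH/BG/- → run C
t=20: L0/L1/L2 = H/BG/- → run H
t=21: L0/L1/L2 = H/BG/- → run H
t=22: L0/L1/L2 = -/BG/- → run B
t=23: L0/L1/L2 = -/G/- → run G
t=24: L0/L1/L2 = -/G/- → run G
t=25: L0/L1/L2 = -/G/- → run G
t=26: (idle)
t=27: (idle)
t=28: (idle)
t=29: (idle)
t=30: (idle)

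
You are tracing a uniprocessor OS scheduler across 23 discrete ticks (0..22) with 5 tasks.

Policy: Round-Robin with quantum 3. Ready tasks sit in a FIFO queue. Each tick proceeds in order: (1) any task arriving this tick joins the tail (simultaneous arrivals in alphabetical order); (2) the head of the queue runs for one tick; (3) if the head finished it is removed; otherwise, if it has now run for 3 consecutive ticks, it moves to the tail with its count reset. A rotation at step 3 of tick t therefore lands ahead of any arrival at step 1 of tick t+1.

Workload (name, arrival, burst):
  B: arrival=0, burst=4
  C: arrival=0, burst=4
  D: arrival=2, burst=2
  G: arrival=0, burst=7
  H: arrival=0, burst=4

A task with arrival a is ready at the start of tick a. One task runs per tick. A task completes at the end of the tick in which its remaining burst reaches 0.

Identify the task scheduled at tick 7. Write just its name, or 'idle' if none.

running at tick 7 = G

t=0: queue=[B,C,G,H] q_used=0 → run B
t=1: queue=[B,C,G,H] q_used=1 → run B
t=2: queue=[B,C,G,H,D] q_used=2 → run B
t=3: queue=[C,G,H,D,B] q_used=0 → run C
t=4: queue=[C,G,H,D,B] q_used=1 → run C
t=5: queue=[C,G,H,D,B] q_used=2 → run C
t=6: queue=[G,H,D,B,C] q_used=0 → run G
t=7: queue=[G,H,D,B,C] q_used=1 → run G
t=8: queue=[G,H,D,B,C] q_used=2 → run G
t=9: queue=[H,D,B,C,G] q_used=0 → run H
t=10: queue=[H,D,B,C,G] q_used=1 → run H
t=11: queue=[H,D,B,C,G] q_used=2 → run H
t=12: queue=[D,B,C,G,H] q_used=0 → run D
t=13: queue=[D,B,C,G,H] q_used=1 → run D
t=14: queue=[B,C,G,H] q_used=0 → run B
t=15: queue=[C,G,H] q_used=0 → run C
t=16: queue=[G,H] q_used=0 → run G
t=17: queue=[G,H] q_used=1 → run G
t=18: queue=[G,H] q_used=2 → run G
t=19: queue=[H,G] q_used=0 → run H
t=20: queue=[G] q_used=0 → run G
t=21: (idle)
t=22: (idle)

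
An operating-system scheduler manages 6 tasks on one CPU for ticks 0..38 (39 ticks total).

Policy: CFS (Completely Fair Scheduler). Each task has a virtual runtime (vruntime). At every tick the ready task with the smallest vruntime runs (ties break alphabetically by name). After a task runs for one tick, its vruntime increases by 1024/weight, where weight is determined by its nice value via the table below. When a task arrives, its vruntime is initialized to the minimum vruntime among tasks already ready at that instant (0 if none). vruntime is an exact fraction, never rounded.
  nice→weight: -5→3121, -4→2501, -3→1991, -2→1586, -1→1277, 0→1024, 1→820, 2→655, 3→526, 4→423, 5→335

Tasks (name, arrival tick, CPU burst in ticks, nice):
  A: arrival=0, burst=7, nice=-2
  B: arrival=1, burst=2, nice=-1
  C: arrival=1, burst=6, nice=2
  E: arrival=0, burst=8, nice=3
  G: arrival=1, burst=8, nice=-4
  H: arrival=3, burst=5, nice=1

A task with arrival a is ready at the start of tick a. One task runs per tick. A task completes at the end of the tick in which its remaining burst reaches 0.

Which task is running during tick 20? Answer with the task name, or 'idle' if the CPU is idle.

t=0: vr[A=0 E=0] → run A
t=1: vr[A=512/793 B=0 C=0 E=0 G=0] → run B
t=2: vr[A=512/793 B=1024/1277 C=0 E=0 G=0] → run C
t=3: vr[A=512/793 B=1024/1277 C=1024/655 E=0 G=0 H=0] → run E
t=4: vr[A=512/793 B=1024/1277 C=1024/655 E=512/263 G=0 H=0] → run G
t=5: vr[A=512/793 B=1024/1277 C=1024/655 E=512/263 G=1024/2501 H=0] → run H
t=6: vr[A=512/793 B=1024/1277 C=1024/655 E=512/263 G=1024/2501 H=256/205] → run G
t=7: vr[A=512/793 B=1024/1277 C=1024/655 E=512/263 G=2048/2501 H=256/205] → run A
t=8: vr[A=1024/793 B=1024/1277 C=1024/655 E=512/263 G=2048/2501 H=256/205] → run B
t=9: vr[A=1024/793 C=1024/655 E=512/263 G=2048/2501 H=256/205] → run G
t=10: vr[A=1024/793 C=1024/655 E=512/263 G=3072/2501 H=256/205] → run G
t=11: vr[A=1024/793 C=1024/655 E=512/263 G=4096/2501 H=256/205] → run H
t=12: vr[A=1024/793 C=1024/655 E=512/263 G=4096/2501 H=512/205] → run A
t=13: vr[A=1536/793 C=1024/655 E=512/263 G=4096/2501 H=512/205] → run C
t=14: vr[A=1536/793 C=2048/655 E=512/263 G=4096/2501 H=512/205] → run G
t=15: vr[A=1536/793 C=2048/655 E=512/263 G=5120/2501 H=512/205] → run A
t=16: vr[A=2048/793 C=2048/655 E=512/263 G=5120/2501 H=512/205] → run E
t=17: vr[A=2048/793 C=2048/655 E=1024/263 G=5120/2501 H=512/205] → run G
t=18: vr[A=2048/793 C=2048/655 E=1024/263 G=6144/2501 H=512/205] → run G
t=19: vr[A=2048/793 C=2048/655 E=1024/263 G=7168/2501 H=512/205] → run H
t=20: vr[A=2048/793 C=2048/655 E=1024/263 G=7168/2501 H=768/205] → run A
t=21: vr[A=2560/793 C=2048/655 E=1024/263 G=7168/2501 H=768/205] → run G
t=22: vr[A=2560/793 C=2048/655 E=1024/263 H=768/205] → run C
t=23: vr[A=2560/793 C=3072/655 E=1024/263 H=768/205] → run A
t=24: vr[A=3072/793 C=3072/655 E=1024/263 H=768/205] → run H
t=25: vr[A=3072/793 C=3072/655 E=1024/263 H=1024/205] → run A
t=26: vr[C=3072/655 E=1024/263 H=1024/205] → run E
t=27: vr[C=3072/655 E=1536/263 H=1024/205] → run C
t=28: vr[C=4096/655 E=1536/263 H=1024/205] → run H
t=29: vr[C=4096/655 E=1536/263] → run E
t=30: vr[C=4096/655 E=2048/263] → run C
t=31: vr[C=1024/131 E=2048/263] → run E
t=32: vr[C=1024/131 E=2560/263] → run C
t=33: vr[E=2560/263] → run E
t=34: vr[E=3072/263] → run E
t=35: vr[E=3584/263] → run E
t=36: (idle)
t=37: (idle)
t=38: (idle)

running at tick 20 = A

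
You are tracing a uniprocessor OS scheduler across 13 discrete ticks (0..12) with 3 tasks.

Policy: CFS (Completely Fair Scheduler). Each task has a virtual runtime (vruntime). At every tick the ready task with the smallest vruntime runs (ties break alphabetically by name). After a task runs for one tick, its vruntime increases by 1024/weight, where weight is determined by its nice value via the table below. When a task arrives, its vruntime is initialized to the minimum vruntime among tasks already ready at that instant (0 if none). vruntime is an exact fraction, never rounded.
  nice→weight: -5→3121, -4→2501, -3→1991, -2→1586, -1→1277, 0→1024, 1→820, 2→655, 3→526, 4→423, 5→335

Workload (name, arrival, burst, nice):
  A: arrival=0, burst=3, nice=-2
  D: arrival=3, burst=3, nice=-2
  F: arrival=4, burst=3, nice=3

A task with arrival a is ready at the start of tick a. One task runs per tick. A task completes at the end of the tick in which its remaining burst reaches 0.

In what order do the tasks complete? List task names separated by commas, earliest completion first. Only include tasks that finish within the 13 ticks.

completion order = A, D, F

t=0: vr[A=0] → run A
t=1: vr[A=512/793] → run A
t=2: vr[A=1024/793] → run A
t=3: vr[D=0] → run D
t=4: vr[D=512/793 F=512/793] → run D
t=5: vr[D=1024/793 F=512/793] → run F
t=6: vr[D=1024/793 F=540672/208559] → run D
t=7: vr[F=540672/208559] → run F
t=8: vr[F=946688/208559] → run F
t=9: (idle)
t=10: (idle)
t=11: (idle)
t=12: (idle)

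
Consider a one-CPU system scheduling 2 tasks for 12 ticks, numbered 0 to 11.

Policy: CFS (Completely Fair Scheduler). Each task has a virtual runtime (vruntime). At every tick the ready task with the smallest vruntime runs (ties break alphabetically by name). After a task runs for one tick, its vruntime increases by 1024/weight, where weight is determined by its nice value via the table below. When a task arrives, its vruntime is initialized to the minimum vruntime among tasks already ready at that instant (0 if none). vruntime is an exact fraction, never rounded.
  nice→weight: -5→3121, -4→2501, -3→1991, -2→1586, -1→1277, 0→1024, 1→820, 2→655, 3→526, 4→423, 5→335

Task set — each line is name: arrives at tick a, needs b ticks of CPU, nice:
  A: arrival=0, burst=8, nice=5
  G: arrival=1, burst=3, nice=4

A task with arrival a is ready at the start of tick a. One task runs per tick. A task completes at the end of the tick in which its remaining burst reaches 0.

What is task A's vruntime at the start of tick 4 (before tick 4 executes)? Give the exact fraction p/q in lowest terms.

vruntime(A, start of tick 4) = 2048/335

t=0: vr[A=0] → run A
t=1: vr[A=1024/335 G=1024/335] → run A
t=2: vr[A=2048/335 G=1024/335] → run G
t=3: vr[A=2048/335 G=776192/141705] → run G
t=4: vr[A=2048/335 G=1119232/141705] → run A
t=5: vr[A=3072/335 G=1119232/141705] → run G
t=6: vr[A=3072/335] → run A
t=7: vr[A=4096/335] → run A
t=8: vr[A=1024/67] → run A
t=9: vr[A=6144/335] → run A
t=10: vr[A=7168/335] → run A
t=11: (idle)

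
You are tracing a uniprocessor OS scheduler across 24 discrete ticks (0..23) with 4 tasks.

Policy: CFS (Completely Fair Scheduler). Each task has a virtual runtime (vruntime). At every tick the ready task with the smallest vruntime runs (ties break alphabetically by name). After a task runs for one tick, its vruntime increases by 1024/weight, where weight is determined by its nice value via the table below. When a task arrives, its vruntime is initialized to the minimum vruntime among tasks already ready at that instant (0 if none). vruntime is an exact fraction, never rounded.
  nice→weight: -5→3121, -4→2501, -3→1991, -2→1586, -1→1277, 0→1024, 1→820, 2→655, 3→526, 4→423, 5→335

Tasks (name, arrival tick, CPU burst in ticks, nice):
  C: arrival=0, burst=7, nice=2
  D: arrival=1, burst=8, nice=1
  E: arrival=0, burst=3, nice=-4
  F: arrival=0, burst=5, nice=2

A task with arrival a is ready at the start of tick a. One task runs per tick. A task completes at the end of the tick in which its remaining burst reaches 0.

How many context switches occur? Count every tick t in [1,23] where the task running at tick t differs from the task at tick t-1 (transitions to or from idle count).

t=0: vr[C=0 E=0 F=0] → run C
t=1: vr[C=1024/655 D=0 E=0 F=0] → run D
t=2: vr[C=1024/655 D=256/205 E=0 F=0] → run E
t=3: vr[C=1024/655 D=256/205 E=1024/2501 F=0] → run F
t=4: vr[C=1024/655 D=256/205 E=1024/2501 F=1024/655] → run E
t=5: vr[C=1024/655 D=256/205 E=2048/2501 F=1024/655] → run E
t=6: vr[C=1024/655 D=256/205 F=1024/655] → run D
t=7: vr[C=1024/655 D=512/205 F=1024/655] → run C
t=8: vr[C=2048/655 D=512/205 F=1024/655] → run F
t=9: vr[C=2048/655 D=512/205 F=2048/655] → run D
t=10: vr[C=2048/655 D=768/205 F=2048/655] → run C
t=11: vr[C=3072/655 D=768/205 F=2048/655] → run F
t=12: vr[C=3072/655 D=768/205 F=3072/655] → run D
t=13: vr[C=3072/655 D=1024/205 F=3072/655] → run C
t=14: vr[C=4096/655 D=1024/205 F=3072/655] → run F
t=15: vr[C=4096/655 D=1024/205 F=4096/655] → run D
t=16: vr[C=4096/655 D=256/41 F=4096/655] → run D
t=17: vr[C=4096/655 D=1536/205 F=4096/655] → run C
t=18: vr[C=1024/131 D=1536/205 F=4096/655] → run F
t=19: vr[C=1024/131 D=1536/205] → run D
t=20: vr[C=1024/131 D=1792/205] → run C
t=21: vr[C=6144/655 D=1792/205] → run D
t=22: vr[C=6144/655] → run C
t=23: (idle)

context switches = 21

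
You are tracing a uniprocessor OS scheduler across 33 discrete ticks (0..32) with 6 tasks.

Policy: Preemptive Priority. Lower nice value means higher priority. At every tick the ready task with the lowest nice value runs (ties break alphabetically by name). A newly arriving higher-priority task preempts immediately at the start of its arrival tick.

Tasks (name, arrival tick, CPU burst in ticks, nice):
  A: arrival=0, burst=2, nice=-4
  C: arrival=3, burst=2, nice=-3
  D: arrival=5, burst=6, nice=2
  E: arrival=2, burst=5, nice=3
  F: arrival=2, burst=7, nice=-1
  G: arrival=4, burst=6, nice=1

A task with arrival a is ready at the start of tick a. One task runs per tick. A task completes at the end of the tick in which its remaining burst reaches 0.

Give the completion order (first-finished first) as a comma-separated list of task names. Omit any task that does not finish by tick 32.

t=0: ready={A} → run A
t=1: ready={A} → run A
t=2: ready={E,F} → run F
t=3: ready={C,E,F} → run C
t=4: ready={C,E,F,G} → run C
t=5: ready={D,E,F,G} → run F
t=6: ready={D,E,F,G} → run F
t=7: ready={D,E,F,G} → run F
t=8: ready={D,E,F,G} → run F
t=9: ready={D,E,F,G} → run F
t=10: ready={D,E,F,G} → run F
t=11: ready={D,E,G} → run G
t=12: ready={D,E,G} → run G
t=13: ready={D,E,G} → run G
t=14: ready={D,E,G} → run G
t=15: ready={D,E,G} → run G
t=16: ready={D,E,G} → run G
t=17: ready={D,E} → run D
t=18: ready={D,E} → run D
t=19: ready={D,E} → run D
t=20: ready={D,E} → run D
t=21: ready={D,E} → run D
t=22: ready={D,E} → run D
t=23: ready={E} → run E
t=24: ready={E} → run E
t=25: ready={E} → run E
t=26: ready={E} → run E
t=27: ready={E} → run E
t=28: (idle)
t=29: (idle)
t=30: (idle)
t=31: (idle)
t=32: (idle)

completion order = A, C, F, G, D, E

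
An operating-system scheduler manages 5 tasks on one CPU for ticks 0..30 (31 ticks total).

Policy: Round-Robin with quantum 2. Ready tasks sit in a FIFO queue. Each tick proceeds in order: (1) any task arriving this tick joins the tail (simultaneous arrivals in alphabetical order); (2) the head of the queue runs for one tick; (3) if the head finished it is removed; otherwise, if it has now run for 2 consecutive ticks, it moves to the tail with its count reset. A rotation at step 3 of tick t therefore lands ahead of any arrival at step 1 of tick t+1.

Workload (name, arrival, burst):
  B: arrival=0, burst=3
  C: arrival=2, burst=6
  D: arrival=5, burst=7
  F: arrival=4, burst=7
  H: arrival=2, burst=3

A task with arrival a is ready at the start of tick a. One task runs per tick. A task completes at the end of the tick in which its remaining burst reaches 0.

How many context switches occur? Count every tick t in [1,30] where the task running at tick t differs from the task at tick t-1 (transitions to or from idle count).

t=0: queue=[B] q_used=0 → run B
t=1: queue=[B] q_used=1 → run B
t=2: queue=[B,C,H] q_used=0 → run B
t=3: queue=[C,H] q_used=0 → run C
t=4: queue=[C,H,F] q_used=1 → run C
t=5: queue=[H,F,C,D] q_used=0 → run H
t=6: queue=[H,F,C,D] q_used=1 → run H
t=7: queue=[F,C,D,H] q_used=0 → run F
t=8: queue=[F,C,D,H] q_used=1 → run F
t=9: queue=[C,D,H,F] q_used=0 → run C
t=10: queue=[C,D,H,F] q_used=1 → run C
t=11: queue=[D,H,F,C] q_used=0 → run D
t=12: queue=[D,H,F,C] q_used=1 → run D
t=13: queue=[H,F,C,D] q_used=0 → run H
t=14: queue=[F,C,D] q_used=0 → run F
t=15: queue=[F,C,D] q_used=1 → run F
t=16: queue=[C,D,F] q_used=0 → run C
t=17: queue=[C,D,F] q_used=1 → run C
t=18: queue=[D,F] q_used=0 → run D
t=19: queue=[D,F] q_used=1 → run D
t=20: queue=[F,D] q_used=0 → run F
t=21: queue=[F,D] q_used=1 → run F
t=22: queue=[D,F] q_used=0 → run D
t=23: queue=[D,F] q_used=1 → run D
t=24: queue=[F,D] q_used=0 → run F
t=25: queue=[D] q_used=0 → run D
t=26: (idle)
t=27: (idle)
t=28: (idle)
t=29: (idle)
t=30: (idle)

context switches = 14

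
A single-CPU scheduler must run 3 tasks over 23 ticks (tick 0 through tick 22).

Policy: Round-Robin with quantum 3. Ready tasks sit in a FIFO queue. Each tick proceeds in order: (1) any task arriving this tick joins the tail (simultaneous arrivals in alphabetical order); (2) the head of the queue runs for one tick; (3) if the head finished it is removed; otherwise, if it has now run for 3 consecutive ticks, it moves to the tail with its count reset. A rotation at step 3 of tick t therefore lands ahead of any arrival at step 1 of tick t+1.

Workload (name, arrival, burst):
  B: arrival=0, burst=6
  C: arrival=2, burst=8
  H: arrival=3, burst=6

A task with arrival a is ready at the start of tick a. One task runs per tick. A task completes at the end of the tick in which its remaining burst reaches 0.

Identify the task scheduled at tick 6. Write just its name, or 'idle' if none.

t=0: queue=[B] q_used=0 → run B
t=1: queue=[B] q_used=1 → run B
t=2: queue=[B,C] q_used=2 → run B
t=3: queue=[C,B,H] q_used=0 → run C
t=4: queue=[C,B,H] q_used=1 → run C
t=5: queue=[C,B,H] q_used=2 → run C
t=6: queue=[B,H,C] q_used=0 → run B
t=7: queue=[B,H,C] q_used=1 → run B
t=8: queue=[B,H,C] q_used=2 → run B
t=9: queue=[H,C] q_used=0 → run H
t=10: queue=[H,C] q_used=1 → run H
t=11: queue=[H,C] q_used=2 → run H
t=12: queue=[C,H] q_used=0 → run C
t=13: queue=[C,H] q_used=1 → run C
t=14: queue=[C,H] q_used=2 → run C
t=15: queue=[H,C] q_used=0 → run H
t=16: queue=[H,C] q_used=1 → run H
t=17: queue=[H,C] q_used=2 → run H
t=18: queue=[C] q_used=0 → run C
t=19: queue=[C] q_used=1 → run C
t=20: (idle)
t=21: (idle)
t=22: (idle)

running at tick 6 = B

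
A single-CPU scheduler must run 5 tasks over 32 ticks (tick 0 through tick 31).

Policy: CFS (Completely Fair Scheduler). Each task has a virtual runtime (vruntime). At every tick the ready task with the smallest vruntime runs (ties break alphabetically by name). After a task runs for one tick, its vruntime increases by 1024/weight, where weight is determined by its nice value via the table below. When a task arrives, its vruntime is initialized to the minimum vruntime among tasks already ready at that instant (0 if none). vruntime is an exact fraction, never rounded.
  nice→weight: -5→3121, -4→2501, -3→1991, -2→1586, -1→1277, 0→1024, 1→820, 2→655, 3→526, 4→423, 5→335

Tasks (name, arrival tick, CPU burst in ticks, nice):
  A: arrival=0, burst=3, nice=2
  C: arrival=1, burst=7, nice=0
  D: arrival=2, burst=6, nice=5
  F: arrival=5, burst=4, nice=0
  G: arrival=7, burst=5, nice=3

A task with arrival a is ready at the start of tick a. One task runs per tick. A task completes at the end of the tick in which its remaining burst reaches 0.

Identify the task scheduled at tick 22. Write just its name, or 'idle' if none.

running at tick 22 = G

t=0: vr[A=0] → run A
t=1: vr[A=1024/655 C=1024/655] → run A
t=2: vr[A=2048/655 C=1024/655 D=1024/655] → run C
t=3: vr[A=2048/655 C=1679/655 D=1024/655] → run D
t=4: vr[A=2048/655 C=1679/655 D=202752/43885] → run C
t=5: vr[A=2048/655 C=2334/655 D=202752/43885 F=2048/655] → run A
t=6: vr[C=2334/655 D=202752/43885 F=2048/655] → run F
t=7: vr[C=2334/655 D=202752/43885 F=2703/655 G=2334/655] → run C
t=8: vr[C=2989/655 D=202752/43885 F=2703/655 G=2334/655] → run G
t=9: vr[C=2989/655 D=202752/43885 F=2703/655 G=949202/172265] → run F
t=10: vr[C=2989/655 D=202752/43885 F=3358/655 G=949202/172265] → run C
t=11: vr[C=3644/655 D=202752/43885 F=3358/655 G=949202/172265] → run D
t=12: vr[C=3644/655 D=336896/43885 F=3358/655 G=949202/172265] → run F
t=13: vr[C=3644/655 D=336896/43885 F=4013/655 G=949202/172265] → run G
t=14: vr[C=3644/655 D=336896/43885 F=4013/655 G=1284562/172265] → run C
t=15: vr[C=4299/655 D=336896/43885 F=4013/655 G=1284562/172265] → run F
t=16: vr[C=4299/655 D=336896/43885 G=1284562/172265] → run C
t=17: vr[C=4954/655 D=336896/43885 G=1284562/172265] → run G
t=18: vr[C=4954/655 D=336896/43885 G=1619922/172265] → run C
t=19: vr[D=336896/43885 G=1619922/172265] → run D
t=20: vr[D=94208/8777 G=1619922/172265] → run G
t=21: vr[D=94208/8777 G=1955282/172265] → run D
t=22: vr[D=605184/43885 G=1955282/172265] → run G
t=23: vr[D=605184/43885] → run D
t=24: vr[D=739328/43885] → run D
t=25: (idle)
t=26: (idle)
t=27: (idle)
t=28: (idle)
t=29: (idle)
t=30: (idle)
t=31: (idle)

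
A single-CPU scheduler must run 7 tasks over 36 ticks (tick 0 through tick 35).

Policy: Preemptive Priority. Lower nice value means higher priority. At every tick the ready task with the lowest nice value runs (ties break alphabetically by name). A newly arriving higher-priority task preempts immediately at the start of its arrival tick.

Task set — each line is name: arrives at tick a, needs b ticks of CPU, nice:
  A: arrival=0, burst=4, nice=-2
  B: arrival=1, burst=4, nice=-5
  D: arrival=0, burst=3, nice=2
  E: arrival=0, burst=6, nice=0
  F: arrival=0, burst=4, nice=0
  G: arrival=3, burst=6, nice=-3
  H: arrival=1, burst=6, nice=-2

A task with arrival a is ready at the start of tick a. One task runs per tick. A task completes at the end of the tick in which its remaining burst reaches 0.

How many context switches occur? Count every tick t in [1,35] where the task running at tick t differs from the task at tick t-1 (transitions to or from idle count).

t=0: ready={A,D,E,F} → run A
t=1: ready={A,B,D,E,F,H} → run B
t=2: ready={A,B,D,E,F,H} → run B
t=3: ready={A,B,D,E,F,G,H} → run B
t=4: ready={A,B,D,E,F,G,H} → run B
t=5: ready={A,D,E,F,G,H} → run G
t=6: ready={A,D,E,F,G,H} → run G
t=7: ready={A,D,E,F,G,H} → run G
t=8: ready={A,D,E,F,G,H} → run G
t=9: ready={A,D,E,F,G,H} → run G
t=10: ready={A,D,E,F,G,H} → run G
t=11: ready={A,D,E,F,H} → run A
t=12: ready={A,D,E,F,H} → run A
t=13: ready={A,D,E,F,H} → run A
t=14: ready={D,E,F,H} → run H
t=15: ready={D,E,F,H} → run H
t=16: ready={D,E,F,H} → run H
t=17: ready={D,E,F,H} → run H
t=18: ready={D,E,F,H} → run H
t=19: ready={D,E,F,H} → run H
t=20: ready={D,E,F} → run E
t=21: ready={D,E,F} → run E
t=22: ready={D,E,F} → run E
t=23: ready={D,E,F} → run E
t=24: ready={D,E,F} → run E
t=25: ready={D,E,F} → run E
t=26: ready={D,F} → run F
t=27: ready={D,F} → run F
t=28: ready={D,F} → run F
t=29: ready={D,F} → run F
t=30: ready={D} → run D
t=31: ready={D} → run D
t=32: ready={D} → run D
t=33: (idle)
t=34: (idle)
t=35: (idle)

context switches = 8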